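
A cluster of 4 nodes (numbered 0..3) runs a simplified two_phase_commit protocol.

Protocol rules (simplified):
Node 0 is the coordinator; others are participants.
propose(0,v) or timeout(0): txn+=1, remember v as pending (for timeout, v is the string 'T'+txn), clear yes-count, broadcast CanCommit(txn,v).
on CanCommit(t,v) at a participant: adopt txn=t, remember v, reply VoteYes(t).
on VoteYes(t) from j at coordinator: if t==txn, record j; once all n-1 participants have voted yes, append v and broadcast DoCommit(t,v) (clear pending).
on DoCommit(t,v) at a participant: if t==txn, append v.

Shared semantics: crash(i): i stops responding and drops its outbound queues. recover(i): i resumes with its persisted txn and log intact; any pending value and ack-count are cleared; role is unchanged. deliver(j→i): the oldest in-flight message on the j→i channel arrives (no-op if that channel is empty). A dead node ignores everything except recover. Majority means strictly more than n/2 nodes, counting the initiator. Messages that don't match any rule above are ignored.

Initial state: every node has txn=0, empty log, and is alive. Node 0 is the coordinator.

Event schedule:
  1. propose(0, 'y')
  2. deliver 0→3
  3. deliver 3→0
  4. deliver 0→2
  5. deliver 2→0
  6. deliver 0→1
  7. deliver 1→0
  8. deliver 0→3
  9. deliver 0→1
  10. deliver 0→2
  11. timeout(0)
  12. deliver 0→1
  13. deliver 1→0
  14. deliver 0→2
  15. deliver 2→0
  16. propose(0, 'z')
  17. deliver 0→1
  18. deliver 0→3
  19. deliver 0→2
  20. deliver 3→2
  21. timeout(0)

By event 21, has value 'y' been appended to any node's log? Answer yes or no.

yes

1. propose(0,'y'):  <0:coor t1 ->
2. deliver 0→3:  <3:part t1 ->
3. deliver 3→0:  nop
4. deliver 0→2:  <2:part t1 ->
5. deliver 2→0:  nop
6. deliver 0→1:  <1:part t1 ->
7. deliver 1→0:  <0:coor t1 y>
8. deliver 0→3:  <3:part t1 y>
9. deliver 0→1:  <1:part t1 y>
10. deliver 0→2:  <2:part t1 y>
11. timeout(0):  <0:coor t2 y>
12. deliver 0→1:  <1:part t2 y>
13. deliver 1→0:  nop
14. deliver 0→2:  <2:part t2 y>
15. deliver 2→0:  nop
16. propose(0,'z'):  <0:coor t3 y>
17. deliver 0→1:  <1:part t3 y>
18. deliver 0→3:  <3:part t2 y>
19. deliver 0→2:  <2:part t3 y>
20. deliver 3→2:  nop
21. timeout(0):  <0:coor t4 y>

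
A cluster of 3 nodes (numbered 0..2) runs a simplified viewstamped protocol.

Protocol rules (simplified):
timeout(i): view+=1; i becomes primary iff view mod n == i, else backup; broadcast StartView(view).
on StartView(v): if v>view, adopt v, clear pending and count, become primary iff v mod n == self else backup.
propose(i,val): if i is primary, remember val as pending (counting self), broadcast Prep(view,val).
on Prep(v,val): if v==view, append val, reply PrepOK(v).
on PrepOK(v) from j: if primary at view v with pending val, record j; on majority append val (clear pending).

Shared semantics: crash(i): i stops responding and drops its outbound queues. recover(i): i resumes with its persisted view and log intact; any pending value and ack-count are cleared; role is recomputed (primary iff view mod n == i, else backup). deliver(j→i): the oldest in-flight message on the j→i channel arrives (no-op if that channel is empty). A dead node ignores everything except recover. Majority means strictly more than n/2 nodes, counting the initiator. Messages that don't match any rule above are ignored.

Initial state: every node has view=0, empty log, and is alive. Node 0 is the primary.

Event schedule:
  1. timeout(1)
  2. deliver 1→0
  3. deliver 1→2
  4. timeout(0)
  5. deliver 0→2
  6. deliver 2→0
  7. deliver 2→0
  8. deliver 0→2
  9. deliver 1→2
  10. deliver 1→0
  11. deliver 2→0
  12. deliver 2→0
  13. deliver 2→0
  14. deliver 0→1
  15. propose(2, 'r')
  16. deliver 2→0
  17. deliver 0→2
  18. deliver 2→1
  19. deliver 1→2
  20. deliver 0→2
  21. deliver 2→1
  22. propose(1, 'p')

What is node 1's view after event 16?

2

after 1 — timeout(1): n1:prim/v1/[-]
after 2 — deliver 1→0: n0:back/v1/[-]
after 3 — deliver 1→2: n2:back/v1/[-]
after 4 — timeout(0): n0:back/v2/[-]
after 5 — deliver 0→2: n2:prim/v2/[-]
after 6 — deliver 2→0: ·
after 7 — deliver 2→0: ·
after 8 — deliver 0→2: ·
after 9 — deliver 1→2: ·
after 10 — deliver 1→0: ·
after 11 — deliver 2→0: ·
after 12 — deliver 2→0: ·
after 13 — deliver 2→0: ·
after 14 — deliver 0→1: n1:back/v2/[-]
after 15 — propose(2,'r'): ·
after 16 — deliver 2→0: n0:back/v2/[r]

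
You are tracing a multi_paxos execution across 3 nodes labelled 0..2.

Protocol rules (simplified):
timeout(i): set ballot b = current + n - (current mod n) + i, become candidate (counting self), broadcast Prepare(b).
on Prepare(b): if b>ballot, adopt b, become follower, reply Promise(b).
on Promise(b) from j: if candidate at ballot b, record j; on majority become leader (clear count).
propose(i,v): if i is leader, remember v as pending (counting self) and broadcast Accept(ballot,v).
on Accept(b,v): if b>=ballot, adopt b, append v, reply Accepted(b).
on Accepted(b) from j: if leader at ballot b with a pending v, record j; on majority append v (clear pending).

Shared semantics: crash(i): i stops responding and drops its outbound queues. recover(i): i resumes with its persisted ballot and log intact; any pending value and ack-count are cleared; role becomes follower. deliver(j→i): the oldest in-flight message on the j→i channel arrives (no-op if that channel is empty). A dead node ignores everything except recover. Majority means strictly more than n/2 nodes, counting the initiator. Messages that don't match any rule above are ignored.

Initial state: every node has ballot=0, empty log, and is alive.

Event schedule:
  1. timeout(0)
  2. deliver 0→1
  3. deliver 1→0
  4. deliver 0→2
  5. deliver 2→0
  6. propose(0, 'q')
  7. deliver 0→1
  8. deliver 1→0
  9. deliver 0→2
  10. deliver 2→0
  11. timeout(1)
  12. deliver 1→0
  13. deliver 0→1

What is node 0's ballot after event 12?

7

after 1 — timeout(0): n0:cand/b3/[-]
after 2 — deliver 0→1: n1:foll/b3/[-]
after 3 — deliver 1→0: n0:lead/b3/[-]
after 4 — deliver 0→2: n2:foll/b3/[-]
after 5 — deliver 2→0: ·
after 6 — propose(0,'q'): ·
after 7 — deliver 0→1: n1:foll/b3/[q]
after 8 — deliver 1→0: n0:lead/b3/[q]
after 9 — deliver 0→2: n2:foll/b3/[q]
after 10 — deliver 2→0: ·
after 11 — timeout(1): n1:cand/b7/[q]
after 12 — deliver 1→0: n0:foll/b7/[q]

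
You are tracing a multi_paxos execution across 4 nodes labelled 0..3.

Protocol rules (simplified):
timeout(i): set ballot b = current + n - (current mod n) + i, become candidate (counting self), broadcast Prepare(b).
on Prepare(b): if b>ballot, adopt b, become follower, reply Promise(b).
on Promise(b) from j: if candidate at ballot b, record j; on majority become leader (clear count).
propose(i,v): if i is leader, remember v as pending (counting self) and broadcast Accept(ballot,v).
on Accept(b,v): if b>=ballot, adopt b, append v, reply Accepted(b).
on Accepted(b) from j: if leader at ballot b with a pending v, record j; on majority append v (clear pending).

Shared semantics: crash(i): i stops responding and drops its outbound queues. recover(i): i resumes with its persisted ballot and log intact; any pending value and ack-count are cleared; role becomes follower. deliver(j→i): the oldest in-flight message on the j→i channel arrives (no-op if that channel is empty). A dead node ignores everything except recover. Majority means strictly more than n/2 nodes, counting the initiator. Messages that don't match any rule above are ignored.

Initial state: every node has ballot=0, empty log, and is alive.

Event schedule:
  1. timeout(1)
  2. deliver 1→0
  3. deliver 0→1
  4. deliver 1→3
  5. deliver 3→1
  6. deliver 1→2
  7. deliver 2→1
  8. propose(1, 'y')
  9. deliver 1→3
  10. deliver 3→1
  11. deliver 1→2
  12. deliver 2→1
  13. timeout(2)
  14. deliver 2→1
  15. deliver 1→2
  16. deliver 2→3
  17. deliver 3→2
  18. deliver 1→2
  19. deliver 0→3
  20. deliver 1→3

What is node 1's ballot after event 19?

10

e1 timeout(1): 1[cand,b=5,-]
e2 deliver 1→0: 0[foll,b=5,-]
e3 deliver 0→1: ·
e4 deliver 1→3: 3[foll,b=5,-]
e5 deliver 3→1: 1[lead,b=5,-]
e6 deliver 1→2: 2[foll,b=5,-]
e7 deliver 2→1: ·
e8 propose(1,'y'): ·
e9 deliver 1→3: 3[foll,b=5,y]
e10 deliver 3→1: ·
e11 deliver 1→2: 2[foll,b=5,y]
e12 deliver 2→1: 1[lead,b=5,y]
e13 timeout(2): 2[cand,b=10,y]
e14 deliver 2→1: 1[foll,b=10,y]
e15 deliver 1→2: ·
e16 deliver 2→3: 3[foll,b=10,y]
e17 deliver 3→2: 2[lead,b=10,y]
e18 deliver 1→2: ·
e19 deliver 0→3: ·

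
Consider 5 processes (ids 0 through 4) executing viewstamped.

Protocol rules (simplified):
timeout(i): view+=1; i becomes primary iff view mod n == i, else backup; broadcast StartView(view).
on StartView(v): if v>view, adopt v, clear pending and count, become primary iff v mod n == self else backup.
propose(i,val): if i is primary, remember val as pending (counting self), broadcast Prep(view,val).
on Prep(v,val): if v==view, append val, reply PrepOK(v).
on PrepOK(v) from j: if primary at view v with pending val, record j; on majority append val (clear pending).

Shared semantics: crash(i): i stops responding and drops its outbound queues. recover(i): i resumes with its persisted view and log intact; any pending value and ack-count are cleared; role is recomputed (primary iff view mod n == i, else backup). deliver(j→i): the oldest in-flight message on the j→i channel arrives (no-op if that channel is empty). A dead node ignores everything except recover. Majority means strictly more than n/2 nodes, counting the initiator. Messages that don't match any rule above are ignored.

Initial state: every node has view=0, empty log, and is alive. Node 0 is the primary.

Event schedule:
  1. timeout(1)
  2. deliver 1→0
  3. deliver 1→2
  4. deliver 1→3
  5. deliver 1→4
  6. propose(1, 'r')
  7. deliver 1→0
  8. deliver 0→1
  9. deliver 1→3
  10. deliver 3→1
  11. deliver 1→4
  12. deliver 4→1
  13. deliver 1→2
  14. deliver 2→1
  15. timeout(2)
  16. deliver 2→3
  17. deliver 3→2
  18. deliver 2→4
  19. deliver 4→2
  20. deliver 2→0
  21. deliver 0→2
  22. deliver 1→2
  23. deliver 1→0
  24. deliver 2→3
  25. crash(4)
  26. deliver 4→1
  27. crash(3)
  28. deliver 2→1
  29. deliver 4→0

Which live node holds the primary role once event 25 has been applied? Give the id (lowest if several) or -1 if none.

1

after 1 — timeout(1): n1:prim/v1/[-]
after 2 — deliver 1→0: n0:back/v1/[-]
after 3 — deliver 1→2: n2:back/v1/[-]
after 4 — deliver 1→3: n3:back/v1/[-]
after 5 — deliver 1→4: n4:back/v1/[-]
after 6 — propose(1,'r'): ·
after 7 — deliver 1→0: n0:back/v1/[r]
after 8 — deliver 0→1: ·
after 9 — deliver 1→3: n3:back/v1/[r]
after 10 — deliver 3→1: n1:prim/v1/[r]
after 11 — deliver 1→4: n4:back/v1/[r]
after 12 — deliver 4→1: ·
after 13 — deliver 1→2: n2:back/v1/[r]
after 14 — deliver 2→1: ·
after 15 — timeout(2): n2:prim/v2/[r]
after 16 — deliver 2→3: n3:back/v2/[r]
after 17 — deliver 3→2: ·
after 18 — deliver 2→4: n4:back/v2/[r]
after 19 — deliver 4→2: ·
after 20 — deliver 2→0: n0:back/v2/[r]
after 21 — deliver 0→2: ·
after 22 — deliver 1→2: ·
after 23 — deliver 1→0: ·
after 24 — deliver 2→3: ·
after 25 — crash(4): n4:✗back/v2/[r]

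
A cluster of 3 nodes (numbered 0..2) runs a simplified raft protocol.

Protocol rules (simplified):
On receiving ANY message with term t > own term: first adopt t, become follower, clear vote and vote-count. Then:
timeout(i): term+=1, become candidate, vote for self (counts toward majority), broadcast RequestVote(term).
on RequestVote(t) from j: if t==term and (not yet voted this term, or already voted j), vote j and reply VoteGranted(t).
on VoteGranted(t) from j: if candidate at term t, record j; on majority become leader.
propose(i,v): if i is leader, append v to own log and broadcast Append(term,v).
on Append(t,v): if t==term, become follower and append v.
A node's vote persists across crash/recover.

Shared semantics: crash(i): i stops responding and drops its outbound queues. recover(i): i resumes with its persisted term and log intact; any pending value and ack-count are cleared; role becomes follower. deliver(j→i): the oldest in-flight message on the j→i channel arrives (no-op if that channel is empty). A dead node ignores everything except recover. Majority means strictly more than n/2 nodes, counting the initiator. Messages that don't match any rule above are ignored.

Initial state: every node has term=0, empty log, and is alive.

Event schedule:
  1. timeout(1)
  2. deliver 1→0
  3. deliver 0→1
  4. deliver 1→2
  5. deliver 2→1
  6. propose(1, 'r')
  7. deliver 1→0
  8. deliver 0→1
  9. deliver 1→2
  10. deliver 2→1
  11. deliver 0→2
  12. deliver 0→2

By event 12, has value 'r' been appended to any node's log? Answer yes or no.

yes

step 1 timeout(1): 1={cand,t=1,log=-}
step 2 deliver 1→0: 0={foll,t=1,log=-}
step 3 deliver 0→1: 1={lead,t=1,log=-}
step 4 deliver 1→2: 2={foll,t=1,log=-}
step 5 deliver 2→1: —
step 6 propose(1,'r'): 1={lead,t=1,log=r}
step 7 deliver 1→0: 0={foll,t=1,log=r}
step 8 deliver 0→1: —
step 9 deliver 1→2: 2={foll,t=1,log=r}
step 10 deliver 2→1: —
step 11 deliver 0→2: —
step 12 deliver 0→2: —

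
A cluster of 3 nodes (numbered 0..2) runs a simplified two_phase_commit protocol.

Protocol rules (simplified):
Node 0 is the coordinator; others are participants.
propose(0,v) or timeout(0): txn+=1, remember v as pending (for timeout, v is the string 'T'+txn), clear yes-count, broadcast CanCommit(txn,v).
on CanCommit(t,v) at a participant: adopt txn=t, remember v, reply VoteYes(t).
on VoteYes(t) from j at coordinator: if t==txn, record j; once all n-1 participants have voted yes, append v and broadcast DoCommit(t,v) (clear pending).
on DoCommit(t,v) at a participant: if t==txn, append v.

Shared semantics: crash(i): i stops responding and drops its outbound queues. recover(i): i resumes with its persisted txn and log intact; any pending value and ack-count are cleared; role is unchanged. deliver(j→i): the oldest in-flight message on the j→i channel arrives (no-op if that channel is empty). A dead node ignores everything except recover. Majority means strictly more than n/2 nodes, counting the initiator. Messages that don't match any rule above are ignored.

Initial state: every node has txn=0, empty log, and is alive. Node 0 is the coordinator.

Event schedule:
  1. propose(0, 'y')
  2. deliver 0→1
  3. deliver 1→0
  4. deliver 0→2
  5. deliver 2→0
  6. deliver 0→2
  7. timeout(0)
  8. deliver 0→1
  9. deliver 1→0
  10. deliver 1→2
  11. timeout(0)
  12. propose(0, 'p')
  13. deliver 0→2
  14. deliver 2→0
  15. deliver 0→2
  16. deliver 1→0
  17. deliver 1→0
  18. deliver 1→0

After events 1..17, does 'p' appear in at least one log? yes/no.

step 1 propose(0,'y'): 0={coor,t=1,log=-}
step 2 deliver 0→1: 1={part,t=1,log=-}
step 3 deliver 1→0: —
step 4 deliver 0→2: 2={part,t=1,log=-}
step 5 deliver 2→0: 0={coor,t=1,log=y}
step 6 deliver 0→2: 2={part,t=1,log=y}
step 7 timeout(0): 0={coor,t=2,log=y}
step 8 deliver 0→1: 1={part,t=1,log=y}
step 9 deliver 1→0: —
step 10 deliver 1→2: —
step 11 timeout(0): 0={coor,t=3,log=y}
step 12 propose(0,'p'): 0={coor,t=4,log=y}
step 13 deliver 0→2: 2={part,t=2,log=y}
step 14 deliver 2→0: —
step 15 deliver 0→2: 2={part,t=3,log=y}
step 16 deliver 1→0: —
step 17 deliver 1→0: —

no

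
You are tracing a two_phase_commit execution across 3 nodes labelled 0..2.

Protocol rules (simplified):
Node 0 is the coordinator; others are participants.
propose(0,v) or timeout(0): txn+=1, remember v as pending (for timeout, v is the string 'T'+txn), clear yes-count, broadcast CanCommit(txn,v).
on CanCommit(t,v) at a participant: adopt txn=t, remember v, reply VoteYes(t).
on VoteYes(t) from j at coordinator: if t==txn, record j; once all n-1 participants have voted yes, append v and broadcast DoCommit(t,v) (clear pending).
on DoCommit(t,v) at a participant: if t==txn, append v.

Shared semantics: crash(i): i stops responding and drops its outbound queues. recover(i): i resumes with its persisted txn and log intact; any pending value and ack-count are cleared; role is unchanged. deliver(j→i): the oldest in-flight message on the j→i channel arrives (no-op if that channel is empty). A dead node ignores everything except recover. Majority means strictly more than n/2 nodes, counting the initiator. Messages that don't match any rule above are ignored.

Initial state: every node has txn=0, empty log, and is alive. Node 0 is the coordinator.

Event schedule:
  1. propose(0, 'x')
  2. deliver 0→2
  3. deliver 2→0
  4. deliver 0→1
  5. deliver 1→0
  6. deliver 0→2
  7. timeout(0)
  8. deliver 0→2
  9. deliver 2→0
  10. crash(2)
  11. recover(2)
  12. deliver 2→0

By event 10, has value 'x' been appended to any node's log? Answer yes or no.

yes

after 1 — propose(0,'x'): n0:coor/t1/[-]
after 2 — deliver 0→2: n2:part/t1/[-]
after 3 — deliver 2→0: ·
after 4 — deliver 0→1: n1:part/t1/[-]
after 5 — deliver 1→0: n0:coor/t1/[x]
after 6 — deliver 0→2: n2:part/t1/[x]
after 7 — timeout(0): n0:coor/t2/[x]
after 8 — deliver 0→2: n2:part/t2/[x]
after 9 — deliver 2→0: ·
after 10 — crash(2): n2:✗part/t2/[x]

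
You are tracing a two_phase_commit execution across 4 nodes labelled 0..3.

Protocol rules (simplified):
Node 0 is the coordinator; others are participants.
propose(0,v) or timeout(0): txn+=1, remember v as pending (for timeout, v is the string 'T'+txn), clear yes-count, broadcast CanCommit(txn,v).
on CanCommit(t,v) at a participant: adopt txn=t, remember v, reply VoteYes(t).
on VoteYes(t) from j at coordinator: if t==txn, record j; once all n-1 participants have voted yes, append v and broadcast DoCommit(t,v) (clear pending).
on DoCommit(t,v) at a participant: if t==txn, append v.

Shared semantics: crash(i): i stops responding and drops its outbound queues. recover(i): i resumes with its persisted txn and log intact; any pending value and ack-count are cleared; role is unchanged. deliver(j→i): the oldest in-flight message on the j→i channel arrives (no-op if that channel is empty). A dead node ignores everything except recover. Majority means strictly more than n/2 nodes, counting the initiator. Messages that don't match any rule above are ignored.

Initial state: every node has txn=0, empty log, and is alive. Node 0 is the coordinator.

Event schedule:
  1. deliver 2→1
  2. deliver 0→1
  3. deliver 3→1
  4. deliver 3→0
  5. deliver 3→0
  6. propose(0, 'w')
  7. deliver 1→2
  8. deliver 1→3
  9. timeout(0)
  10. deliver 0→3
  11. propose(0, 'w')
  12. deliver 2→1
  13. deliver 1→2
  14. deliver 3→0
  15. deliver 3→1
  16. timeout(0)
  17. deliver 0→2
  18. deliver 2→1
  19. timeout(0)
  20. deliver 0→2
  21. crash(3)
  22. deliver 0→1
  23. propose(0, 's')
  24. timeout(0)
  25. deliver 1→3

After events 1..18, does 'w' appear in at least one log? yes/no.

no

after 1 — deliver 2→1: ·
after 2 — deliver 0→1: ·
after 3 — deliver 3→1: ·
after 4 — deliver 3→0: ·
after 5 — deliver 3→0: ·
after 6 — propose(0,'w'): n0:coor/t1/[-]
after 7 — deliver 1→2: ·
after 8 — deliver 1→3: ·
after 9 — timeout(0): n0:coor/t2/[-]
after 10 — deliver 0→3: n3:part/t1/[-]
after 11 — propose(0,'w'): n0:coor/t3/[-]
after 12 — deliver 2→1: ·
after 13 — deliver 1→2: ·
after 14 — deliver 3→0: ·
after 15 — deliver 3→1: ·
after 16 — timeout(0): n0:coor/t4/[-]
after 17 — deliver 0→2: n2:part/t1/[-]
after 18 — deliver 2→1: ·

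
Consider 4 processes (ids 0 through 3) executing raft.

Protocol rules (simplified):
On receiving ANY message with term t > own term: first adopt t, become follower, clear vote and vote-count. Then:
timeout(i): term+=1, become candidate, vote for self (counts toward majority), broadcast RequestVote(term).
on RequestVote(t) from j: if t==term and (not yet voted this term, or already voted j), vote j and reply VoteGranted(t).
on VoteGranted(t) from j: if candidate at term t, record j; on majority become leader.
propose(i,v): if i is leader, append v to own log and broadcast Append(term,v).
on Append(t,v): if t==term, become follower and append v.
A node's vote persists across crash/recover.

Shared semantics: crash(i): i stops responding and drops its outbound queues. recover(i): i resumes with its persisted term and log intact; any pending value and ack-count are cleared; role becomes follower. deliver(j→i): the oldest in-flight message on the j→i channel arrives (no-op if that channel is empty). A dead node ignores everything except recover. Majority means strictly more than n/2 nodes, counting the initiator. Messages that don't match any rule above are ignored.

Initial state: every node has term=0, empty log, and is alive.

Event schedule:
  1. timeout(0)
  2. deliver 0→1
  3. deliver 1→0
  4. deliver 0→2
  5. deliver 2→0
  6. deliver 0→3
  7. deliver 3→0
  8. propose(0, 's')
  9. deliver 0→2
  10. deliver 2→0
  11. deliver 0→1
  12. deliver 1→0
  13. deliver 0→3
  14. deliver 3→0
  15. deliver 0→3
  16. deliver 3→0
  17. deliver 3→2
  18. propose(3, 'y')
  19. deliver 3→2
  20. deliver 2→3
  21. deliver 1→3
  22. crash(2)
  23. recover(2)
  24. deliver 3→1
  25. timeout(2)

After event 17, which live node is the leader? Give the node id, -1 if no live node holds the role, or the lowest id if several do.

step 1 timeout(0): 0={cand,t=1,log=-}
step 2 deliver 0→1: 1={foll,t=1,log=-}
step 3 deliver 1→0: —
step 4 deliver 0→2: 2={foll,t=1,log=-}
step 5 deliver 2→0: 0={lead,t=1,log=-}
step 6 deliver 0→3: 3={foll,t=1,log=-}
step 7 deliver 3→0: —
step 8 propose(0,'s'): 0={lead,t=1,log=s}
step 9 deliver 0→2: 2={foll,t=1,log=s}
step 10 deliver 2→0: —
step 11 deliver 0→1: 1={foll,t=1,log=s}
step 12 deliver 1→0: —
step 13 deliver 0→3: 3={foll,t=1,log=s}
step 14 deliver 3→0: —
step 15 deliver 0→3: —
step 16 deliver 3→0: —
step 17 deliver 3→2: —

0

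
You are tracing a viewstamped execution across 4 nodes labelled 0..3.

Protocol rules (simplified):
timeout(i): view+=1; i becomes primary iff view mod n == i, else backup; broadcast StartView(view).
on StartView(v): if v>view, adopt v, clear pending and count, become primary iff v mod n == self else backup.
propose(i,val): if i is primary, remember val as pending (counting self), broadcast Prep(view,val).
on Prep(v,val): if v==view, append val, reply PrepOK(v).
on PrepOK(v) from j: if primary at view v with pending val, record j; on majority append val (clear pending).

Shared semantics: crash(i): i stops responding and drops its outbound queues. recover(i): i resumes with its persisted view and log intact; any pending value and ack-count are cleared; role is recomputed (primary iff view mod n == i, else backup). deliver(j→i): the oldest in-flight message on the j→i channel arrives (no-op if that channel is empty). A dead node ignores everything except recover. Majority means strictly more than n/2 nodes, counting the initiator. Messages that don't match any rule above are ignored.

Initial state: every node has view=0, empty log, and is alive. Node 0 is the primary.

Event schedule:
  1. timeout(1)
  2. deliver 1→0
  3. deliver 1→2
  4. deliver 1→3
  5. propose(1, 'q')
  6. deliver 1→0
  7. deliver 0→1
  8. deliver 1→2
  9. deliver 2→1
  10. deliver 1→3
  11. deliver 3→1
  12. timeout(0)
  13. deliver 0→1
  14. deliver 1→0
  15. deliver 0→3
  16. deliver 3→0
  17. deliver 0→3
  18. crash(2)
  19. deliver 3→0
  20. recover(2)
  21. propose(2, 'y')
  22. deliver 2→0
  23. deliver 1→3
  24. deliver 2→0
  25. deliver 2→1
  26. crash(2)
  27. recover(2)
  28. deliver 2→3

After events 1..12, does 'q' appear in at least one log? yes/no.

1. timeout(1):  <1:prim v1 ->
2. deliver 1→0:  <0:back v1 ->
3. deliver 1→2:  <2:back v1 ->
4. deliver 1→3:  <3:back v1 ->
5. propose(1,'q'):  nop
6. deliver 1→0:  <0:back v1 q>
7. deliver 0→1:  nop
8. deliver 1→2:  <2:back v1 q>
9. deliver 2→1:  <1:prim v1 q>
10. deliver 1→3:  <3:back v1 q>
11. deliver 3→1:  nop
12. timeout(0):  <0:back v2 q>

yes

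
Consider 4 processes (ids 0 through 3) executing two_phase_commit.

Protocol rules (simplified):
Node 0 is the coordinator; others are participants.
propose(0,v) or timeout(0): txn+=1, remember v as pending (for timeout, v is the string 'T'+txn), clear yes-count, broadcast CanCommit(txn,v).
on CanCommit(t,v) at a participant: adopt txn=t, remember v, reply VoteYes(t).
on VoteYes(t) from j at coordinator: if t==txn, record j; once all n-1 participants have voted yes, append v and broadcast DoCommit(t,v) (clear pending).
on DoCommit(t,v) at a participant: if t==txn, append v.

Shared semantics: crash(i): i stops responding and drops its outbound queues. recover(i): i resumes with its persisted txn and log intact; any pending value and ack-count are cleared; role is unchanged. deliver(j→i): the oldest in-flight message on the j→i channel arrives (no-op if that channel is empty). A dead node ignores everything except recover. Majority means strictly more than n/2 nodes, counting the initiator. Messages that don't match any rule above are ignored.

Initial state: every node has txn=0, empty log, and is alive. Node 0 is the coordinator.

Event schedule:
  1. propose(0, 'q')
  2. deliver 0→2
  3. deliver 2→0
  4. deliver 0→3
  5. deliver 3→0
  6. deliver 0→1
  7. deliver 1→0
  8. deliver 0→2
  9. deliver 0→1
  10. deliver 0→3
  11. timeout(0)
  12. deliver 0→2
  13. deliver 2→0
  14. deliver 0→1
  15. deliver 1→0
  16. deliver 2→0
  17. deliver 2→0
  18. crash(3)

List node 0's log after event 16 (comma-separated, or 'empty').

q

after 1 — propose(0,'q'): n0:coor/t1/[-]
after 2 — deliver 0→2: n2:part/t1/[-]
after 3 — deliver 2→0: ·
after 4 — deliver 0→3: n3:part/t1/[-]
after 5 — deliver 3→0: ·
after 6 — deliver 0→1: n1:part/t1/[-]
after 7 — deliver 1→0: n0:coor/t1/[q]
after 8 — deliver 0→2: n2:part/t1/[q]
after 9 — deliver 0→1: n1:part/t1/[q]
after 10 — deliver 0→3: n3:part/t1/[q]
after 11 — timeout(0): n0:coor/t2/[q]
after 12 — deliver 0→2: n2:part/t2/[q]
after 13 — deliver 2→0: ·
after 14 — deliver 0→1: n1:part/t2/[q]
after 15 — deliver 1→0: ·
after 16 — deliver 2→0: ·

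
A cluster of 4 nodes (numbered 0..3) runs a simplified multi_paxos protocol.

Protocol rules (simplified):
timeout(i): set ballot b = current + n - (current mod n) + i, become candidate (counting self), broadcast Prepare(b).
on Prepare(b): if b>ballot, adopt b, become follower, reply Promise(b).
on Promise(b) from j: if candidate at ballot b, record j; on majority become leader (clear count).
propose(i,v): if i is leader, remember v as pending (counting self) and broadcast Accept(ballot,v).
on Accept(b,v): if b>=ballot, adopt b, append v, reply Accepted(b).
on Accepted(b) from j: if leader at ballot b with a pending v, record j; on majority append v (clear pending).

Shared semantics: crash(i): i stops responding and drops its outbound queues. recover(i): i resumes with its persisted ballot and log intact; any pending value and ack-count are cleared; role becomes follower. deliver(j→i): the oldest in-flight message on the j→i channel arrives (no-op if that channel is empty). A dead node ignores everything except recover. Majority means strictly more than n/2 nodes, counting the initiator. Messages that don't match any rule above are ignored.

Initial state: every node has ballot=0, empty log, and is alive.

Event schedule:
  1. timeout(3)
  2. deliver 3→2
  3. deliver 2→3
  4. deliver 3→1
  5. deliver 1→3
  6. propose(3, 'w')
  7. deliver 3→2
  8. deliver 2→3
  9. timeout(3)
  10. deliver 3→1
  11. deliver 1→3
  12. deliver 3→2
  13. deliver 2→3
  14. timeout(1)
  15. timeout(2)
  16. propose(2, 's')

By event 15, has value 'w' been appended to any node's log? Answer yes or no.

yes

after 1 — timeout(3): n3:cand/b7/[-]
after 2 — deliver 3→2: n2:foll/b7/[-]
after 3 — deliver 2→3: ·
after 4 — deliver 3→1: n1:foll/b7/[-]
after 5 — deliver 1→3: n3:lead/b7/[-]
after 6 — propose(3,'w'): ·
after 7 — deliver 3→2: n2:foll/b7/[w]
after 8 — deliver 2→3: ·
after 9 — timeout(3): n3:cand/b11/[-]
after 10 — deliver 3→1: n1:foll/b7/[w]
after 11 — deliver 1→3: ·
after 12 — deliver 3→2: n2:foll/b11/[w]
after 13 — deliver 2→3: ·
after 14 — timeout(1): n1:cand/b9/[w]
after 15 — timeout(2): n2:cand/b14/[w]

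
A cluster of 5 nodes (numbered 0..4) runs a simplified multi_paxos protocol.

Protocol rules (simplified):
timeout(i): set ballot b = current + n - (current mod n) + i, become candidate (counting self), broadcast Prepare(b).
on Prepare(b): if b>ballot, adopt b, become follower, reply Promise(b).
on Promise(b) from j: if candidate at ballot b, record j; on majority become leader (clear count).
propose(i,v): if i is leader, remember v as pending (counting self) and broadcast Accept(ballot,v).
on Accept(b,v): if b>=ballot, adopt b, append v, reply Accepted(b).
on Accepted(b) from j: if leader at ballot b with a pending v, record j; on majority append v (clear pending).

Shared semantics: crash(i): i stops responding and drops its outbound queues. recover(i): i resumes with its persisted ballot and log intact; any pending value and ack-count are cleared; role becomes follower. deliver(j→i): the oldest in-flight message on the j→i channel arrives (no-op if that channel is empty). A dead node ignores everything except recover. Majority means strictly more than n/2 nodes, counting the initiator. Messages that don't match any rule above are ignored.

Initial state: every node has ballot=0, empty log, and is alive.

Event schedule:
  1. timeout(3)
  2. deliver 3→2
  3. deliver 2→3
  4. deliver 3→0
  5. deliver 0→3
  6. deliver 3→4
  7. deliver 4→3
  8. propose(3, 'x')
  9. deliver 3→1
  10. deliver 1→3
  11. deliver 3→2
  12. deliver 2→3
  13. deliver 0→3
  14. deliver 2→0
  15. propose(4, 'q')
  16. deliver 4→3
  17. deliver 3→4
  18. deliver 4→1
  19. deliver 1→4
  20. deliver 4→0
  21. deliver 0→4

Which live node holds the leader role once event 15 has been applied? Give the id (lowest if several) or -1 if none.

3

step 1 timeout(3): 3={cand,b=8,log=-}
step 2 deliver 3→2: 2={foll,b=8,log=-}
step 3 deliver 2→3: —
step 4 deliver 3→0: 0={foll,b=8,log=-}
step 5 deliver 0→3: 3={lead,b=8,log=-}
step 6 deliver 3→4: 4={foll,b=8,log=-}
step 7 deliver 4→3: —
step 8 propose(3,'x'): —
step 9 deliver 3→1: 1={foll,b=8,log=-}
step 10 deliver 1→3: —
step 11 deliver 3→2: 2={foll,b=8,log=x}
step 12 deliver 2→3: —
step 13 deliver 0→3: —
step 14 deliver 2→0: —
step 15 propose(4,'q'): —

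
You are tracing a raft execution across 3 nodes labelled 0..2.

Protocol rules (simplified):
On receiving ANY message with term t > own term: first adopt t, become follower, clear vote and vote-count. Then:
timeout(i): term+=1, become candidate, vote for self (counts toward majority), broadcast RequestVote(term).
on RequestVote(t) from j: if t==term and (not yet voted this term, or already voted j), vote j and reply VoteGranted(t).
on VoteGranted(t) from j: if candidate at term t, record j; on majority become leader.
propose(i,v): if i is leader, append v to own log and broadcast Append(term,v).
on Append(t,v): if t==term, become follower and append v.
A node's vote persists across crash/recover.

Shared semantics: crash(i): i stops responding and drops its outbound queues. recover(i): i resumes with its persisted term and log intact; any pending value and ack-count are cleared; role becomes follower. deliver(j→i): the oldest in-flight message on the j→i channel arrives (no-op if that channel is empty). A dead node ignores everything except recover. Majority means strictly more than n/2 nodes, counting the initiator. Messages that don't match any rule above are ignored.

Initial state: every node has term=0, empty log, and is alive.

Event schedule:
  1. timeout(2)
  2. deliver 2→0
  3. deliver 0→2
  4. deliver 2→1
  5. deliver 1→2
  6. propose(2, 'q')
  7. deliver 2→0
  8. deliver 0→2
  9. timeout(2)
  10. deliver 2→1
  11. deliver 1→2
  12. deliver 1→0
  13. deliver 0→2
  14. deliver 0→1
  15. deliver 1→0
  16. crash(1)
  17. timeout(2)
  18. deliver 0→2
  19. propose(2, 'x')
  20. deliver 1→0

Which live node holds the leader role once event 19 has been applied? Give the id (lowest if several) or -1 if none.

after 1 — timeout(2): n2:cand/t1/[-]
after 2 — deliver 2→0: n0:foll/t1/[-]
after 3 — deliver 0→2: n2:lead/t1/[-]
after 4 — deliver 2→1: n1:foll/t1/[-]
after 5 — deliver 1→2: ·
after 6 — propose(2,'q'): n2:lead/t1/[q]
after 7 — deliver 2→0: n0:foll/t1/[q]
after 8 — deliver 0→2: ·
after 9 — timeout(2): n2:cand/t2/[q]
after 10 — deliver 2→1: n1:foll/t1/[q]
after 11 — deliver 1→2: ·
after 12 — deliver 1→0: ·
after 13 — deliver 0→2: ·
after 14 — deliver 0→1: ·
after 15 — deliver 1→0: ·
after 16 — crash(1): n1:✗foll/t1/[q]
after 17 — timeout(2): n2:cand/t3/[q]
after 18 — deliver 0→2: ·
after 19 — propose(2,'x'): ·

-1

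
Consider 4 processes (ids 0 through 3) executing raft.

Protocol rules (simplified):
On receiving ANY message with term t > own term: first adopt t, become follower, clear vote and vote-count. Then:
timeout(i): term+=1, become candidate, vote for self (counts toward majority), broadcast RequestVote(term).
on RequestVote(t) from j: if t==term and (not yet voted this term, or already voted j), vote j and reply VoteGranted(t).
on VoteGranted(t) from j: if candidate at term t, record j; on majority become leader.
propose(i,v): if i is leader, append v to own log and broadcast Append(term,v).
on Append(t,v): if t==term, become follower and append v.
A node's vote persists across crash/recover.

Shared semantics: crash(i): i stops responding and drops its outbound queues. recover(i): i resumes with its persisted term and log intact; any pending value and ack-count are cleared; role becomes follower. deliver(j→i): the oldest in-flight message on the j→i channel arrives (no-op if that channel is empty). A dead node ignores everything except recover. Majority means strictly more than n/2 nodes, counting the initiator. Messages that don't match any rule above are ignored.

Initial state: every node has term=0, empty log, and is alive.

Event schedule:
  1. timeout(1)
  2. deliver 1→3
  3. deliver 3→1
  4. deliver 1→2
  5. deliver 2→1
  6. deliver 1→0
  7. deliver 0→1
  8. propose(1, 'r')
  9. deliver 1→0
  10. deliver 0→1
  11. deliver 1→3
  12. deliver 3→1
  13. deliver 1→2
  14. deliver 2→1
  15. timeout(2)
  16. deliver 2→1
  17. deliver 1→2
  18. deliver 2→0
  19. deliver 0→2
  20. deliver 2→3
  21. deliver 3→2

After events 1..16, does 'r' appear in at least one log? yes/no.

yes

after 1 — timeout(1): n1:cand/t1/[-]
after 2 — deliver 1→3: n3:foll/t1/[-]
after 3 — deliver 3→1: ·
after 4 — deliver 1→2: n2:foll/t1/[-]
after 5 — deliver 2→1: n1:lead/t1/[-]
after 6 — deliver 1→0: n0:foll/t1/[-]
after 7 — deliver 0→1: ·
after 8 — propose(1,'r'): n1:lead/t1/[r]
after 9 — deliver 1→0: n0:foll/t1/[r]
after 10 — deliver 0→1: ·
after 11 — deliver 1→3: n3:foll/t1/[r]
after 12 — deliver 3→1: ·
after 13 — deliver 1→2: n2:foll/t1/[r]
after 14 — deliver 2→1: ·
after 15 — timeout(2): n2:cand/t2/[r]
after 16 — deliver 2→1: n1:foll/t2/[r]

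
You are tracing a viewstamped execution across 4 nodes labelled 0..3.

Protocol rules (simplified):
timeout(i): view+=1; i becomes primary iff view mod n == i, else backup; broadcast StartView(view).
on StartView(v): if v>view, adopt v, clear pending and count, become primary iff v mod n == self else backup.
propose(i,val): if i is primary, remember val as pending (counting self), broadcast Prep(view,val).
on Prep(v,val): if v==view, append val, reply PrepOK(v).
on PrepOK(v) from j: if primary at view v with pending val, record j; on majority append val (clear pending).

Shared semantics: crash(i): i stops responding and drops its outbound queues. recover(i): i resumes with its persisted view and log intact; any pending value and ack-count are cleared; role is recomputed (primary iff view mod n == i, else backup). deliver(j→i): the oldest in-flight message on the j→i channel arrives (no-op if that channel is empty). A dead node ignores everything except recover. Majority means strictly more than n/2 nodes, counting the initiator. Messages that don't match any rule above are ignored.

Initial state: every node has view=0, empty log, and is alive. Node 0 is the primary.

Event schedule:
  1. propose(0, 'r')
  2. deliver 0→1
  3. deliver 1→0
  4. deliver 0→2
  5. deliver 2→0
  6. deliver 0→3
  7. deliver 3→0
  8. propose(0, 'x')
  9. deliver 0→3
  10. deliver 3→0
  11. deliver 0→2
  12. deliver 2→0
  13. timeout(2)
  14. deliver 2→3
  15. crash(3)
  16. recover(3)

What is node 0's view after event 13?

e1 propose(0,'r'): ·
e2 deliver 0→1: 1[back,v=0,r]
e3 deliver 1→0: ·
e4 deliver 0→2: 2[back,v=0,r]
e5 deliver 2→0: 0[prim,v=0,r]
e6 deliver 0→3: 3[back,v=0,r]
e7 deliver 3→0: ·
e8 propose(0,'x'): ·
e9 deliver 0→3: 3[back,v=0,r,x]
e10 deliver 3→0: ·
e11 deliver 0→2: 2[back,v=0,r,x]
e12 deliver 2→0: 0[prim,v=0,r,x]
e13 timeout(2): 2[back,v=1,r,x]

0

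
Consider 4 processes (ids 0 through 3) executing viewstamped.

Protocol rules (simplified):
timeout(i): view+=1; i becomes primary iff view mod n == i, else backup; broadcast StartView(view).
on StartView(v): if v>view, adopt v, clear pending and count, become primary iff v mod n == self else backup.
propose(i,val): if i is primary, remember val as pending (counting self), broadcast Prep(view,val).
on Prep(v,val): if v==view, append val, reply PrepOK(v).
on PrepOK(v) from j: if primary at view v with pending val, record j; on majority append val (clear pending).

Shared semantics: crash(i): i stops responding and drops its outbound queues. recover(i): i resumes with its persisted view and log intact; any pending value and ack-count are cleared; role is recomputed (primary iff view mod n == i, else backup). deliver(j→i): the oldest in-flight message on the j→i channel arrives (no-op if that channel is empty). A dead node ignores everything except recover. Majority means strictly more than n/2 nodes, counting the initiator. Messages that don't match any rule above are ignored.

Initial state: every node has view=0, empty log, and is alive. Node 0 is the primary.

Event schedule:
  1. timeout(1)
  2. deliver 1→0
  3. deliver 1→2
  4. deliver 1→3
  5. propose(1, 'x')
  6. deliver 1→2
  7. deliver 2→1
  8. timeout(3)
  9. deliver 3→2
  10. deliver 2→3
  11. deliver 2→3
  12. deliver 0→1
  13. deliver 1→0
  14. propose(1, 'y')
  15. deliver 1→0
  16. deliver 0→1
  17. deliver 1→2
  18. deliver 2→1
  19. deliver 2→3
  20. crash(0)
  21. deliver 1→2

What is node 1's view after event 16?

1

1. timeout(1):  <1:prim v1 ->
2. deliver 1→0:  <0:back v1 ->
3. deliver 1→2:  <2:back v1 ->
4. deliver 1→3:  <3:back v1 ->
5. propose(1,'x'):  nop
6. deliver 1→2:  <2:back v1 x>
7. deliver 2→1:  nop
8. timeout(3):  <3:back v2 ->
9. deliver 3→2:  <2:prim v2 x>
10. deliver 2→3:  nop
11. deliver 2→3:  nop
12. deliver 0→1:  nop
13. deliver 1→0:  <0:back v1 x>
14. propose(1,'y'):  nop
15. deliver 1→0:  <0:back v1 x,y>
16. deliver 0→1:  nop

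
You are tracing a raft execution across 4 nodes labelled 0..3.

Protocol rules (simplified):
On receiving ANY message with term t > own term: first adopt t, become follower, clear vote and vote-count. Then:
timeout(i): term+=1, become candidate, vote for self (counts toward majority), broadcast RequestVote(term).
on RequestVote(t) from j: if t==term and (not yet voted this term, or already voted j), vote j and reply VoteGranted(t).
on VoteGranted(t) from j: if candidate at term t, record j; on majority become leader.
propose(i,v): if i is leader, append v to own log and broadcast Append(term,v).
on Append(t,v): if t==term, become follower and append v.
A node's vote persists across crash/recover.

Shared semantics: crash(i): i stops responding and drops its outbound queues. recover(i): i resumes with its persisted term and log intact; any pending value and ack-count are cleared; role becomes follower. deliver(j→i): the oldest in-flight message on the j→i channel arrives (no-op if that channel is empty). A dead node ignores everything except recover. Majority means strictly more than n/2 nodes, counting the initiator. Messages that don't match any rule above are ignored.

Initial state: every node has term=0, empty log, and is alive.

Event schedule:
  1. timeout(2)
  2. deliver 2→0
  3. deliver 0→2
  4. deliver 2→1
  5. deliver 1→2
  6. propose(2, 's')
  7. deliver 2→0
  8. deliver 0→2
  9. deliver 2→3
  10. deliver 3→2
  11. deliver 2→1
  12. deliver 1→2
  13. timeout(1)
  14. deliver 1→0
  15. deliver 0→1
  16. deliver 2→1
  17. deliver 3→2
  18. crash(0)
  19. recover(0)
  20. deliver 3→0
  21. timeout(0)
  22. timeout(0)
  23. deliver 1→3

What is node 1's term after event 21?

e1 timeout(2): 2[cand,t=1,-]
e2 deliver 2→0: 0[foll,t=1,-]
e3 deliver 0→2: ·
e4 deliver 2→1: 1[foll,t=1,-]
e5 deliver 1→2: 2[lead,t=1,-]
e6 propose(2,'s'): 2[lead,t=1,s]
e7 deliver 2→0: 0[foll,t=1,s]
e8 deliver 0→2: ·
e9 deliver 2→3: 3[foll,t=1,-]
e10 deliver 3→2: ·
e11 deliver 2→1: 1[foll,t=1,s]
e12 deliver 1→2: ·
e13 timeout(1): 1[cand,t=2,s]
e14 deliver 1→0: 0[foll,t=2,s]
e15 deliver 0→1: ·
e16 deliver 2→1: ·
e17 deliver 3→2: ·
e18 crash(0): 0[✗foll,t=2,s]
e19 recover(0): 0[foll,t=2,s]
e20 deliver 3→0: ·
e21 timeout(0): 0[cand,t=3,s]

2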